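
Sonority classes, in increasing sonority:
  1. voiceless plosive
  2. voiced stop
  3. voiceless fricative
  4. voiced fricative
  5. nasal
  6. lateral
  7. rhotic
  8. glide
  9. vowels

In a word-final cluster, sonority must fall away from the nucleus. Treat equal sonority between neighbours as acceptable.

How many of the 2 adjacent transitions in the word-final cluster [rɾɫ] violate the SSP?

/r/: rhotic = 7.
/ɾ/: rhotic = 7.
/ɫ/: lateral = 6.
/r/→/ɾ/: 7→7 (plateau, allowed) — ok.
/ɾ/→/ɫ/: 7→6 (falls) — ok.

0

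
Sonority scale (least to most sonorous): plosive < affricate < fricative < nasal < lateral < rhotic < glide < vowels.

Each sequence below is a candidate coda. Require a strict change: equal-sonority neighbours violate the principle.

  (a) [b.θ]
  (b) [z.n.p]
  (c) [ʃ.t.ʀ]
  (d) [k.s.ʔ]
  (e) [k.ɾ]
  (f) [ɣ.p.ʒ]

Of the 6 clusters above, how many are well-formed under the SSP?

(a) [b.θ]: profile 1-3 — violates.
(b) [z.n.p]: profile 3-4-1 — violates.
(c) [ʃ.t.ʀ]: profile 3-1-6 — violates.
(d) [k.s.ʔ]: profile 1-3-1 — violates.
(e) [k.ɾ]: profile 1-6 — violates.
(f) [ɣ.p.ʒ]: profile 3-1-3 — violates.

0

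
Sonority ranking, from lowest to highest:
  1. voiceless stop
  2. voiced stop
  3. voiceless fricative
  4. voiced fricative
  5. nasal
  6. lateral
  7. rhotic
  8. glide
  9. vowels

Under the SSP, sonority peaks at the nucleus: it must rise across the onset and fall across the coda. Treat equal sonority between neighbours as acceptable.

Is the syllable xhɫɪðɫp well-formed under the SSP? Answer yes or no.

Onset: /x/ is a voiceless fricative (sonority 3), /h/ is a voiceless fricative (sonority 3), /ɫ/ is a lateral (sonority 6); then the nucleus /ɪ/ (sonority 9).
Onset profile 3-3-6-9 — rises to the nucleus.
Coda: /ð/ is a voiced fricative (sonority 4), /ɫ/ is a lateral (sonority 6), /p/ is a voiceless stop (sonority 1).
Coda profile 9-4-6-1 — does not fall throughout.

no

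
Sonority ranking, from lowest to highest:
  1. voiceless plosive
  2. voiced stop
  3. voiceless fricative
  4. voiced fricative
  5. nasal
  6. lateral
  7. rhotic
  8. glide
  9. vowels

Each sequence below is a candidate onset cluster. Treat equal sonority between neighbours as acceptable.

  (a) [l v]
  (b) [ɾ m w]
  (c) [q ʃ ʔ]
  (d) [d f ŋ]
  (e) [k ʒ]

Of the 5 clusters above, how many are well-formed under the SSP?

(a) 6-4 → violates
(b) 7-5-8 → violates
(c) 1-3-1 → violates
(d) 2-3-5 → obeys
(e) 1-4 → obeys

2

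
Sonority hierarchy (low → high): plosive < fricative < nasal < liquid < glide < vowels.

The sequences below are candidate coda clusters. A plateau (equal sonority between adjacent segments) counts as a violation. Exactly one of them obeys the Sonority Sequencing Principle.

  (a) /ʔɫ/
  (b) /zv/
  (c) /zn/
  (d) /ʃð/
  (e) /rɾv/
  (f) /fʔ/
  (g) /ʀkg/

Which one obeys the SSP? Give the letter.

f

(a) 1-4 → violates
(b) 2-2 → violates
(c) 2-3 → violates
(d) 2-2 → violates
(e) 4-4-2 → violates
(f) 2-1 → obeys
(g) 4-1-1 → violates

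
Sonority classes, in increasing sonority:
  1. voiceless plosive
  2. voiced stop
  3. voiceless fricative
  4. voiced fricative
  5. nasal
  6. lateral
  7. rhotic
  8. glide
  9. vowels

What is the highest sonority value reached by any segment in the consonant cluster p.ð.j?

/p/ is a voiceless plosive (sonority 1).
/ð/ is a voiced fricative (sonority 4).
/j/ is a glide (sonority 8).
The maximum is 8.

8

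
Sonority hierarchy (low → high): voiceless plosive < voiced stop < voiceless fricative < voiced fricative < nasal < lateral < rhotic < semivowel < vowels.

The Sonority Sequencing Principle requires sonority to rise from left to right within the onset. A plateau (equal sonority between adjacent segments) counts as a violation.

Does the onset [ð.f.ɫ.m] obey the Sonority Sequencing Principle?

/ð/: voiced fricative = 4.
/f/: voiceless fricative = 3.
/ɫ/: lateral = 6.
/m/: nasal = 5.
The profile is 4-3-6-5. Between /ð/ (4) and /f/ (3) sonority does not rise, so the cluster violates the SSP.

no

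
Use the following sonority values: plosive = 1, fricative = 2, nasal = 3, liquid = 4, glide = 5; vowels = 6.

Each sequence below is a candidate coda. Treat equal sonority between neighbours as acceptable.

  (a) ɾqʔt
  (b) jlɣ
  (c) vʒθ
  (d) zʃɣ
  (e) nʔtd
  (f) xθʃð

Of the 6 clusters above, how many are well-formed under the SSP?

6

(a) sonority 4-1-1-1: well-formed.
(b) sonority 5-4-2: well-formed.
(c) sonority 2-2-2: well-formed.
(d) sonority 2-2-2: well-formed.
(e) sonority 3-1-1-1: well-formed.
(f) sonority 2-2-2-2: well-formed.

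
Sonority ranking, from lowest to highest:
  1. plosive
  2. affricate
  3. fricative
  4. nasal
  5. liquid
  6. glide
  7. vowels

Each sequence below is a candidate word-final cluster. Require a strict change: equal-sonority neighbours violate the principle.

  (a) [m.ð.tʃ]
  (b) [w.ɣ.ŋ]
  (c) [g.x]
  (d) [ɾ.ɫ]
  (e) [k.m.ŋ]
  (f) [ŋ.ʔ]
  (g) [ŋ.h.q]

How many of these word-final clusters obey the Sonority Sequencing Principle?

(a) 4-3-2 → obeys
(b) 6-3-4 → violates
(c) 1-3 → violates
(d) 5-5 → violates
(e) 1-4-4 → violates
(f) 4-1 → obeys
(g) 4-3-1 → obeys

3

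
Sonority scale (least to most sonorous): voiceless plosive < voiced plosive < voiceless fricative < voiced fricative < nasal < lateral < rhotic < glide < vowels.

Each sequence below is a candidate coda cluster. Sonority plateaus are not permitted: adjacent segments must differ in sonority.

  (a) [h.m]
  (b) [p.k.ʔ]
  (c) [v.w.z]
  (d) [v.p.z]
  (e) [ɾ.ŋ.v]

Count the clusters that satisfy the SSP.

(a) 3-5 → violates
(b) 1-1-1 → violates
(c) 4-8-4 → violates
(d) 4-1-4 → violates
(e) 7-5-4 → obeys

1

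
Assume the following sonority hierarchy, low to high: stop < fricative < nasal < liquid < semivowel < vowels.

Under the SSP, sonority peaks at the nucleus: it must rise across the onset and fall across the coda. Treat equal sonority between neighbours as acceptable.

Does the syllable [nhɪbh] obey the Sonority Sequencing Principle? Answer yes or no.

Onset: /n/ is a nasal (sonority 3), /h/ is a fricative (sonority 2); then the nucleus /ɪ/ (sonority 6).
Onset profile 3-2-6 — does not rise throughout.
Coda: /b/ is a stop (sonority 1), /h/ is a fricative (sonority 2).
Coda profile 6-1-2 — does not fall throughout.

no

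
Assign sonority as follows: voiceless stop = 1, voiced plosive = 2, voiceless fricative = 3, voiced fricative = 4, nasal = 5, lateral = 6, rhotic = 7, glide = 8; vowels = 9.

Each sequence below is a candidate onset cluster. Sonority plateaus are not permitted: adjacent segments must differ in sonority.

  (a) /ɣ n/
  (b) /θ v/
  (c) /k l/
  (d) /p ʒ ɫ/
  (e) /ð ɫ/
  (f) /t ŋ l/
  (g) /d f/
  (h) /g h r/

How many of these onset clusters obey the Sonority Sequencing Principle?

(a) 4-5 → obeys
(b) 3-4 → obeys
(c) 1-6 → obeys
(d) 1-4-6 → obeys
(e) 4-6 → obeys
(f) 1-5-6 → obeys
(g) 2-3 → obeys
(h) 2-3-7 → obeys

8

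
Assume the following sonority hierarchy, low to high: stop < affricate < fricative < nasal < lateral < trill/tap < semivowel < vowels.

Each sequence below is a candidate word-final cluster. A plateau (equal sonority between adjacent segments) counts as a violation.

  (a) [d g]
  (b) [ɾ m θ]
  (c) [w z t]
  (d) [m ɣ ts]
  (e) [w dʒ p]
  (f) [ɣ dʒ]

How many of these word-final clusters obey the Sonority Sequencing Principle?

(a) sonority 1-1: ill-formed.
(b) sonority 6-4-3: well-formed.
(c) sonority 7-3-1: well-formed.
(d) sonority 4-3-2: well-formed.
(e) sonority 7-2-1: well-formed.
(f) sonority 3-2: well-formed.

5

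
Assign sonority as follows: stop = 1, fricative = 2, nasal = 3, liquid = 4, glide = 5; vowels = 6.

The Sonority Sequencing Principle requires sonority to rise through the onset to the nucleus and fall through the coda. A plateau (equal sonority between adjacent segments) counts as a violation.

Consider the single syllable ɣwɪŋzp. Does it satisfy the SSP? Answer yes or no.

yes

Onset: /ɣ/ is a fricative (sonority 2), /w/ is a glide (sonority 5); then the nucleus /ɪ/ (sonority 6).
Onset profile 2-5-6 — rises to the nucleus.
Coda: /ŋ/ is a nasal (sonority 3), /z/ is a fricative (sonority 2), /p/ is a stop (sonority 1).
Coda profile 6-3-2-1 — falls from the nucleus.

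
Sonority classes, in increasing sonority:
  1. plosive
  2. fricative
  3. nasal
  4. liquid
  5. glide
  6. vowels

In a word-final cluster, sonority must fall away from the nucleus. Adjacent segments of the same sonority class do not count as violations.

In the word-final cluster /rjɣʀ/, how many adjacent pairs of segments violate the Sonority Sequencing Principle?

2

/r/ — liquid, sonority 4.
/j/ — glide, sonority 5.
/ɣ/ — fricative, sonority 2.
/ʀ/ — liquid, sonority 4.
/r/→/j/: 4→5 (does not fall) — violation.
/j/→/ɣ/: 5→2 (falls) — ok.
/ɣ/→/ʀ/: 2→4 (does not fall) — violation.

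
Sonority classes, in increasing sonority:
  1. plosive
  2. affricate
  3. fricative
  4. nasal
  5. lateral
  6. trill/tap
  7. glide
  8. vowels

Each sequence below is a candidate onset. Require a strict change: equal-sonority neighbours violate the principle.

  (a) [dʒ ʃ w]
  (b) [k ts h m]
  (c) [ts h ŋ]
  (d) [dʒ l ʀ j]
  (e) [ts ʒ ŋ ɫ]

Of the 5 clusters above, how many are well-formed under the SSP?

5

(a) 2-3-7 → obeys
(b) 1-2-3-4 → obeys
(c) 2-3-4 → obeys
(d) 2-5-6-7 → obeys
(e) 2-3-4-5 → obeys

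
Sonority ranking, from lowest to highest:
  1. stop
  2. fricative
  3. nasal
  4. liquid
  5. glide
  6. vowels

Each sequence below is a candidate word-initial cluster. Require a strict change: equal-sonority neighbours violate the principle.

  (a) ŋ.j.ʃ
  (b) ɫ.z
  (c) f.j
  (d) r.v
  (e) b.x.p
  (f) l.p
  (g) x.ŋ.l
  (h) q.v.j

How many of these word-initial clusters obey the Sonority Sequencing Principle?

(a) ŋ.j.ʃ: profile 3-5-2 — violates.
(b) ɫ.z: profile 4-2 — violates.
(c) f.j: profile 2-5 — obeys.
(d) r.v: profile 4-2 — violates.
(e) b.x.p: profile 1-2-1 — violates.
(f) l.p: profile 4-1 — violates.
(g) x.ŋ.l: profile 2-3-4 — obeys.
(h) q.v.j: profile 1-2-5 — obeys.

3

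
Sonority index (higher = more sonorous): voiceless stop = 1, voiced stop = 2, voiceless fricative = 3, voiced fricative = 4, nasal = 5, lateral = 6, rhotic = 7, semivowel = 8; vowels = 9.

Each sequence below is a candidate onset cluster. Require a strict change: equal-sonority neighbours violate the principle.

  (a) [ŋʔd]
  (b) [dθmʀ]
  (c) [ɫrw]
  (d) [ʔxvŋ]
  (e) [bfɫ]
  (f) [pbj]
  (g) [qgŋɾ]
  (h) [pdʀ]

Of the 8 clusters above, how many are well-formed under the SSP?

(a) [ŋʔd]: profile 5-1-2 — violates.
(b) [dθmʀ]: profile 2-3-5-7 — obeys.
(c) [ɫrw]: profile 6-7-8 — obeys.
(d) [ʔxvŋ]: profile 1-3-4-5 — obeys.
(e) [bfɫ]: profile 2-3-6 — obeys.
(f) [pbj]: profile 1-2-8 — obeys.
(g) [qgŋɾ]: profile 1-2-5-7 — obeys.
(h) [pdʀ]: profile 1-2-7 — obeys.

7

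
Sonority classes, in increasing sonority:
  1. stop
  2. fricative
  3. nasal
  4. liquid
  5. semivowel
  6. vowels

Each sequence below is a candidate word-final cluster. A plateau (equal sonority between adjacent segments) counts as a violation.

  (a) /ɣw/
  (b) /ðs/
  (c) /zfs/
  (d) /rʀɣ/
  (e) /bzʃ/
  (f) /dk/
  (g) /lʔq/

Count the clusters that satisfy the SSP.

(a) sonority 2-5: ill-formed.
(b) sonority 2-2: ill-formed.
(c) sonority 2-2-2: ill-formed.
(d) sonority 4-4-2: ill-formed.
(e) sonority 1-2-2: ill-formed.
(f) sonority 1-1: ill-formed.
(g) sonority 4-1-1: ill-formed.

0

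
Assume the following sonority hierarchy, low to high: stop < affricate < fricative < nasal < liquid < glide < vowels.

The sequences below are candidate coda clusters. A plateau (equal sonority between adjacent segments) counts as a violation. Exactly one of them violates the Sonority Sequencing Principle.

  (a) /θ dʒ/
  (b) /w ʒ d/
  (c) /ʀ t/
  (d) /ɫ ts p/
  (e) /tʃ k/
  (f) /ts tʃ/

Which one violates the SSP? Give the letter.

(a) sonority 3-2: well-formed.
(b) sonority 6-3-1: well-formed.
(c) sonority 5-1: well-formed.
(d) sonority 5-2-1: well-formed.
(e) sonority 2-1: well-formed.
(f) sonority 2-2: ill-formed.

f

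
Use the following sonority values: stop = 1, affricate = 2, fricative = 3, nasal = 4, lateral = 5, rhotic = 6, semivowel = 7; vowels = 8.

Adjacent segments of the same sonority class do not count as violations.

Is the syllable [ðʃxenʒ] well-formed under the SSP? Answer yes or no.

yes

Onset: /ð/ is a fricative (sonority 3), /ʃ/ is a fricative (sonority 3), /x/ is a fricative (sonority 3); then the nucleus /e/ (sonority 8).
Onset profile 3-3-3-8 — rises to the nucleus.
Coda: /n/ is a nasal (sonority 4), /ʒ/ is a fricative (sonority 3).
Coda profile 8-4-3 — falls from the nucleus.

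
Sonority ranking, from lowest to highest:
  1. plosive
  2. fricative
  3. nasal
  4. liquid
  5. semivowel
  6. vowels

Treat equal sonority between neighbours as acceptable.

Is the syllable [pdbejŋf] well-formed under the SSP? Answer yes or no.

yes

Onset: /p/ is a plosive (sonority 1), /d/ is a plosive (sonority 1), /b/ is a plosive (sonority 1); then the nucleus /e/ (sonority 6).
Onset profile 1-1-1-6 — rises to the nucleus.
Coda: /j/ is a semivowel (sonority 5), /ŋ/ is a nasal (sonority 3), /f/ is a fricative (sonority 2).
Coda profile 6-5-3-2 — falls from the nucleus.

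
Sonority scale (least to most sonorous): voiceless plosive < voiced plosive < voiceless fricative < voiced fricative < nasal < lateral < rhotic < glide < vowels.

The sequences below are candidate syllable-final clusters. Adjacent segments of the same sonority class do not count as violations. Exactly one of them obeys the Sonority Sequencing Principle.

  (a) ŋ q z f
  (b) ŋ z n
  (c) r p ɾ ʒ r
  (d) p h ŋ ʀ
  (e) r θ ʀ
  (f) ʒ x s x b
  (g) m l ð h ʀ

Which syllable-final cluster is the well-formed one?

(a) ŋ q z f: profile 5-1-4-3 — violates.
(b) ŋ z n: profile 5-4-5 — violates.
(c) r p ɾ ʒ r: profile 7-1-7-4-7 — violates.
(d) p h ŋ ʀ: profile 1-3-5-7 — violates.
(e) r θ ʀ: profile 7-3-7 — violates.
(f) ʒ x s x b: profile 4-3-3-3-2 — obeys.
(g) m l ð h ʀ: profile 5-6-4-3-7 — violates.

f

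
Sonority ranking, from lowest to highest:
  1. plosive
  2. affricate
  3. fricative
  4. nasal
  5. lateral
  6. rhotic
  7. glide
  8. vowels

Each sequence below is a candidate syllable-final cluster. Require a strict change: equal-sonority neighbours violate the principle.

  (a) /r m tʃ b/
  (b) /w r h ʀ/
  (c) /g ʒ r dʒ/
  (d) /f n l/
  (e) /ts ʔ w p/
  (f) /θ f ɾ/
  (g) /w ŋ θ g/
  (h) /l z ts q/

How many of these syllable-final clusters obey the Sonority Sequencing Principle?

(a) sonority 6-4-2-1: well-formed.
(b) sonority 7-6-3-6: ill-formed.
(c) sonority 1-3-6-2: ill-formed.
(d) sonority 3-4-5: ill-formed.
(e) sonority 2-1-7-1: ill-formed.
(f) sonority 3-3-6: ill-formed.
(g) sonority 7-4-3-1: well-formed.
(h) sonority 5-3-2-1: well-formed.

3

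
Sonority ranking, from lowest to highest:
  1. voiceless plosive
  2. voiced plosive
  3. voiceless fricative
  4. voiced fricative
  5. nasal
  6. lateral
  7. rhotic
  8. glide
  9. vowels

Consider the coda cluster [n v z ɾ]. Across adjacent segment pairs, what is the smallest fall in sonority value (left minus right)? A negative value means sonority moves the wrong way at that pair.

-3

/n/ — nasal, sonority 5.
/v/ — voiced fricative, sonority 4.
/z/ — voiced fricative, sonority 4.
/ɾ/ — rhotic, sonority 7.
/n/→/v/: change +1.
/v/→/z/: change +0.
/z/→/ɾ/: change -3.
Minimum = -3.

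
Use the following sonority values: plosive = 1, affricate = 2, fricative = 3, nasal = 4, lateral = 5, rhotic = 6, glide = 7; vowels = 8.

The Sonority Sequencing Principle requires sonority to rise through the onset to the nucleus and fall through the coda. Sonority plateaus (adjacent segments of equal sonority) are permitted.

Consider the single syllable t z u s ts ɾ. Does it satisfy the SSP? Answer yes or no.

no

Onset: /t/ is a plosive (sonority 1), /z/ is a fricative (sonority 3); then the nucleus /u/ (sonority 8).
Onset profile 1-3-8 — rises to the nucleus.
Coda: /s/ is a fricative (sonority 3), /ts/ is an affricate (sonority 2), /ɾ/ is a rhotic (sonority 6).
Coda profile 8-3-2-6 — does not fall throughout.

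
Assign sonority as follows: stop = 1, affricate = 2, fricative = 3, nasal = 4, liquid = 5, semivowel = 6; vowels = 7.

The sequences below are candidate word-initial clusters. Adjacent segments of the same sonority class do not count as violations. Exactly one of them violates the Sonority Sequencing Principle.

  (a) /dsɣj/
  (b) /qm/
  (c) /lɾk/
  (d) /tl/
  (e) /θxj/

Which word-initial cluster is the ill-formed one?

(a) /dsɣj/: profile 1-3-3-6 — obeys.
(b) /qm/: profile 1-4 — obeys.
(c) /lɾk/: profile 5-5-1 — violates.
(d) /tl/: profile 1-5 — obeys.
(e) /θxj/: profile 3-3-6 — obeys.

c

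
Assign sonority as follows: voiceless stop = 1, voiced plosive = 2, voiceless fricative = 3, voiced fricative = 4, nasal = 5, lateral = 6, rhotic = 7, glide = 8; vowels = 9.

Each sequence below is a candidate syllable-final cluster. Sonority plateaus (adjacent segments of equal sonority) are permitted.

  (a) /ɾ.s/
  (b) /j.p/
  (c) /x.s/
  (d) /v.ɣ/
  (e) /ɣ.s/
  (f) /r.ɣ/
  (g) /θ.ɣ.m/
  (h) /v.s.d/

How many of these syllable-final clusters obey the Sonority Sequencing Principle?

7

(a) /ɾ.s/: profile 7-3 — obeys.
(b) /j.p/: profile 8-1 — obeys.
(c) /x.s/: profile 3-3 — obeys.
(d) /v.ɣ/: profile 4-4 — obeys.
(e) /ɣ.s/: profile 4-3 — obeys.
(f) /r.ɣ/: profile 7-4 — obeys.
(g) /θ.ɣ.m/: profile 3-4-5 — violates.
(h) /v.s.d/: profile 4-3-2 — obeys.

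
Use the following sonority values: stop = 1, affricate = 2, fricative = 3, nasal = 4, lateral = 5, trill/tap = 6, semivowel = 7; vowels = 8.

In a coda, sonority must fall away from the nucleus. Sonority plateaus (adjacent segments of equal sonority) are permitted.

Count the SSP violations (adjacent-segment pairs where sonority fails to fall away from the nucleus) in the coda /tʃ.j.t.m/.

2

/tʃ/ is an affricate (sonority 2).
/j/ is a semivowel (sonority 7).
/t/ is a stop (sonority 1).
/m/ is a nasal (sonority 4).
/tʃ/→/j/: 2→7 (does not fall) — violation.
/j/→/t/: 7→1 (falls) — ok.
/t/→/m/: 1→4 (does not fall) — violation.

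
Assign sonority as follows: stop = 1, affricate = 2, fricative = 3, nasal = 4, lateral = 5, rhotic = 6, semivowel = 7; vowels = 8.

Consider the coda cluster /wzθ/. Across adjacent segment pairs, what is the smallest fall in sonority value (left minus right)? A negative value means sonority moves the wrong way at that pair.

0

/w/ — semivowel, sonority 7.
/z/ — fricative, sonority 3.
/θ/ — fricative, sonority 3.
/w/→/z/: change +4.
/z/→/θ/: change +0.
Minimum = 0.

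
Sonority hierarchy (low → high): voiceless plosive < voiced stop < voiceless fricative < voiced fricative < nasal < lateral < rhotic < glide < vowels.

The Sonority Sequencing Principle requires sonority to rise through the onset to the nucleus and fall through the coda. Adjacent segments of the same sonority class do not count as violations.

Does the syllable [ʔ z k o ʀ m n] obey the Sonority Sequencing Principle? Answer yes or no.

Onset: /ʔ/ is a voiceless plosive (sonority 1), /z/ is a voiced fricative (sonority 4), /k/ is a voiceless plosive (sonority 1); then the nucleus /o/ (sonority 9).
Onset profile 1-4-1-9 — does not rise throughout.
Coda: /ʀ/ is a rhotic (sonority 7), /m/ is a nasal (sonority 5), /n/ is a nasal (sonority 5).
Coda profile 9-7-5-5 — falls from the nucleus.

no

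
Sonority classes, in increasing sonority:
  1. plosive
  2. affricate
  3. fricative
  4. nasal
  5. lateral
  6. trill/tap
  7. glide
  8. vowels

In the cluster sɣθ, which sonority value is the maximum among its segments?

3

/s/ — fricative, sonority 3.
/ɣ/ — fricative, sonority 3.
/θ/ — fricative, sonority 3.
The maximum is 3.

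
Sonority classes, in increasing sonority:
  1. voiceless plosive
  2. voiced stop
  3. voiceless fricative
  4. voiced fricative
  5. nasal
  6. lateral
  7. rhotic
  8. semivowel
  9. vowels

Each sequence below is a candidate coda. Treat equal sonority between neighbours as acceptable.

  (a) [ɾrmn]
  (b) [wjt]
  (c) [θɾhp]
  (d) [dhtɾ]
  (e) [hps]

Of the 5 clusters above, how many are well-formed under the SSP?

(a) 7-7-5-5 → obeys
(b) 8-8-1 → obeys
(c) 3-7-3-1 → violates
(d) 2-3-1-7 → violates
(e) 3-1-3 → violates

2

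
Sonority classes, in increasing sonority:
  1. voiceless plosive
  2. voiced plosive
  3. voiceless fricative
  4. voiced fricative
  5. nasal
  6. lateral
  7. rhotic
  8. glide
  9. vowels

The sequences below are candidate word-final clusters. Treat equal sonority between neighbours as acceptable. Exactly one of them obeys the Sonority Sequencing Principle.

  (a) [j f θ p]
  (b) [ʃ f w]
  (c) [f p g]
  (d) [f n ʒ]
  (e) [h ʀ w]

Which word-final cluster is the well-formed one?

a

(a) 8-3-3-1 → obeys
(b) 3-3-8 → violates
(c) 3-1-2 → violates
(d) 3-5-4 → violates
(e) 3-7-8 → violates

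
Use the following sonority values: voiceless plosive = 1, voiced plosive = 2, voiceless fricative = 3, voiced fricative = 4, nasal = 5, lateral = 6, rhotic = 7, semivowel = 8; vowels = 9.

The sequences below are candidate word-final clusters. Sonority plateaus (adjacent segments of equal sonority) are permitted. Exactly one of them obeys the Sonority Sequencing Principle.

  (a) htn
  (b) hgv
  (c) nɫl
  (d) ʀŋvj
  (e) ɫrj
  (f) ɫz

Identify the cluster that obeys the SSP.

f

(a) 3-1-5 → violates
(b) 3-2-4 → violates
(c) 5-6-6 → violates
(d) 7-5-4-8 → violates
(e) 6-7-8 → violates
(f) 6-4 → obeys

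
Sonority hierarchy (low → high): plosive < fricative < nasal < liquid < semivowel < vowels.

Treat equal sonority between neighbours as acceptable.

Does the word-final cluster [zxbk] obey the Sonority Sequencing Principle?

/z/: fricative = 2.
/x/: fricative = 2.
/b/: plosive = 1.
/k/: plosive = 1.
The profile 2-2-1-1 is non-increasing (plateaus allowed), so the word-final cluster satisfies the SSP.

yes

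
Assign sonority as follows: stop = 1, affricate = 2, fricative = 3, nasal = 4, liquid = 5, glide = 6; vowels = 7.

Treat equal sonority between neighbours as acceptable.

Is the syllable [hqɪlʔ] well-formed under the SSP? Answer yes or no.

Onset: /h/ is a fricative (sonority 3), /q/ is a stop (sonority 1); then the nucleus /ɪ/ (sonority 7).
Onset profile 3-1-7 — does not rise throughout.
Coda: /l/ is a liquid (sonority 5), /ʔ/ is a stop (sonority 1).
Coda profile 7-5-1 — falls from the nucleus.

no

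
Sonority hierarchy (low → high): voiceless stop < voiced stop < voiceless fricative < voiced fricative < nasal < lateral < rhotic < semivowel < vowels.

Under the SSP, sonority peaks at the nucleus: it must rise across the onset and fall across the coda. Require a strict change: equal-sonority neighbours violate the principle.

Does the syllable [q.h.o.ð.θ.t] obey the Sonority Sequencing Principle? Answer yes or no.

Onset: /q/ is a voiceless stop (sonority 1), /h/ is a voiceless fricative (sonority 3); then the nucleus /o/ (sonority 9).
Onset profile 1-3-9 — rises to the nucleus.
Coda: /ð/ is a voiced fricative (sonority 4), /θ/ is a voiceless fricative (sonority 3), /t/ is a voiceless stop (sonority 1).
Coda profile 9-4-3-1 — falls from the nucleus.

yes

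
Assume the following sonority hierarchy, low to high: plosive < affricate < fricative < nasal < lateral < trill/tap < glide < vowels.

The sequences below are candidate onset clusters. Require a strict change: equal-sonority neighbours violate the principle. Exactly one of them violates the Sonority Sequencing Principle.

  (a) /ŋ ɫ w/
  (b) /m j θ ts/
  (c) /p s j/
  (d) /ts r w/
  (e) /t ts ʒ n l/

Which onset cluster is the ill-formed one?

b

(a) sonority 4-5-7: well-formed.
(b) sonority 4-7-3-2: ill-formed.
(c) sonority 1-3-7: well-formed.
(d) sonority 2-6-7: well-formed.
(e) sonority 1-2-3-4-5: well-formed.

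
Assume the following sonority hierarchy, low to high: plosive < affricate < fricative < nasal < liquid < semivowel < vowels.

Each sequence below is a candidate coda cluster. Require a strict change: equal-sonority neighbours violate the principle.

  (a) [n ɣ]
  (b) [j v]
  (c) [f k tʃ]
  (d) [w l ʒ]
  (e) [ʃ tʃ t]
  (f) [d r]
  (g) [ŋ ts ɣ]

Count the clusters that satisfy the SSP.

4

(a) 4-3 → obeys
(b) 6-3 → obeys
(c) 3-1-2 → violates
(d) 6-5-3 → obeys
(e) 3-2-1 → obeys
(f) 1-5 → violates
(g) 4-2-3 → violates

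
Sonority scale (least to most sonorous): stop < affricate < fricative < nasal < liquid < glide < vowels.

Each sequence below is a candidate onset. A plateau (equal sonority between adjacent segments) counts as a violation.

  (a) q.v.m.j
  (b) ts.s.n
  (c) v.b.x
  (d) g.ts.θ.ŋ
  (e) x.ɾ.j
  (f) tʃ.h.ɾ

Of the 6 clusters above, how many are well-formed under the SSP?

(a) 1-3-4-6 → obeys
(b) 2-3-4 → obeys
(c) 3-1-3 → violates
(d) 1-2-3-4 → obeys
(e) 3-5-6 → obeys
(f) 2-3-5 → obeys

5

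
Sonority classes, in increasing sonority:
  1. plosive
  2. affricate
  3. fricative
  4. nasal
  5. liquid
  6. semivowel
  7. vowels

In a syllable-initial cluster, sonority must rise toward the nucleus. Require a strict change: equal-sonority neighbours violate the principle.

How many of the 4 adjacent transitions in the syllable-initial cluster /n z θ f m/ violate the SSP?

/n/ is a nasal (sonority 4).
/z/ is a fricative (sonority 3).
/θ/ is a fricative (sonority 3).
/f/ is a fricative (sonority 3).
/m/ is a nasal (sonority 4).
/n/→/z/: 4→3 (does not rise) — violation.
/z/→/θ/: 3→3 (plateau) — violation.
/θ/→/f/: 3→3 (plateau) — violation.
/f/→/m/: 3→4 (rises) — ok.

3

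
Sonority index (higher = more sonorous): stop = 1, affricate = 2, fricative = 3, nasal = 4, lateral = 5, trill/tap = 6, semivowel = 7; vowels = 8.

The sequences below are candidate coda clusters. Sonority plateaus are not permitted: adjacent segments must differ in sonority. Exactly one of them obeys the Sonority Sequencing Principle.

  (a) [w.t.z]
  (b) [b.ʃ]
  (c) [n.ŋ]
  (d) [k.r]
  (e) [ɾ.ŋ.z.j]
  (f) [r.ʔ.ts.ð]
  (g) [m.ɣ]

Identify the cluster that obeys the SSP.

g

(a) sonority 7-1-3: ill-formed.
(b) sonority 1-3: ill-formed.
(c) sonority 4-4: ill-formed.
(d) sonority 1-6: ill-formed.
(e) sonority 6-4-3-7: ill-formed.
(f) sonority 6-1-2-3: ill-formed.
(g) sonority 4-3: well-formed.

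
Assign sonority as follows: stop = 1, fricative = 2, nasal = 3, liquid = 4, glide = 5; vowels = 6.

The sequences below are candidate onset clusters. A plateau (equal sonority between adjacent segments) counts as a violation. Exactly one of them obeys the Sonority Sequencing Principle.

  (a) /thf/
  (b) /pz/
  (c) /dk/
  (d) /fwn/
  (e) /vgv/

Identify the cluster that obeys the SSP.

(a) sonority 1-2-2: ill-formed.
(b) sonority 1-2: well-formed.
(c) sonority 1-1: ill-formed.
(d) sonority 2-5-3: ill-formed.
(e) sonority 2-1-2: ill-formed.

b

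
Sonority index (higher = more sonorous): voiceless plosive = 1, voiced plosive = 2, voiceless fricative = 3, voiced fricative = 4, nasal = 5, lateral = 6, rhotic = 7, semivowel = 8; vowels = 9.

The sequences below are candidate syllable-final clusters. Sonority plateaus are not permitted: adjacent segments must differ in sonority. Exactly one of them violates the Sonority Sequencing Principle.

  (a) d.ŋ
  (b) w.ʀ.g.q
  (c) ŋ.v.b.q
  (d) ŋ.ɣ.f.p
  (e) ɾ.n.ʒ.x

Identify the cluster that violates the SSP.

(a) sonority 2-5: ill-formed.
(b) sonority 8-7-2-1: well-formed.
(c) sonority 5-4-2-1: well-formed.
(d) sonority 5-4-3-1: well-formed.
(e) sonority 7-5-4-3: well-formed.

a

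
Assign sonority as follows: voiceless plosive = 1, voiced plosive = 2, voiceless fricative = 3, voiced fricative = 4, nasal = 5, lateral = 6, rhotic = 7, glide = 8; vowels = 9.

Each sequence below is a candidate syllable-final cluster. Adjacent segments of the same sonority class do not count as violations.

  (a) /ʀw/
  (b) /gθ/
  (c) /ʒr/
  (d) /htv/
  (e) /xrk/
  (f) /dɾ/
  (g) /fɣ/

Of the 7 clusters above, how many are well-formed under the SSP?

(a) 7-8 → violates
(b) 2-3 → violates
(c) 4-7 → violates
(d) 3-1-4 → violates
(e) 3-7-1 → violates
(f) 2-7 → violates
(g) 3-4 → violates

0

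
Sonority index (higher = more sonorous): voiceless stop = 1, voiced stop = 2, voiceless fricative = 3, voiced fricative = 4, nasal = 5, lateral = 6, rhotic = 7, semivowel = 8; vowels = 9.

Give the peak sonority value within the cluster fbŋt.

5

/f/ is a voiceless fricative (sonority 3).
/b/ is a voiced stop (sonority 2).
/ŋ/ is a nasal (sonority 5).
/t/ is a voiceless stop (sonority 1).
The maximum is 5.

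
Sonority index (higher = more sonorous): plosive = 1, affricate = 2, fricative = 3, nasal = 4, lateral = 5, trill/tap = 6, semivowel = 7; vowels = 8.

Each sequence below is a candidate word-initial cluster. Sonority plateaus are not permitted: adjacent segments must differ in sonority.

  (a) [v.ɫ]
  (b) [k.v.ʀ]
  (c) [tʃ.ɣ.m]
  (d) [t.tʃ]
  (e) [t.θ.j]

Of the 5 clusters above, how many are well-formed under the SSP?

(a) 3-5 → obeys
(b) 1-3-6 → obeys
(c) 2-3-4 → obeys
(d) 1-2 → obeys
(e) 1-3-7 → obeys

5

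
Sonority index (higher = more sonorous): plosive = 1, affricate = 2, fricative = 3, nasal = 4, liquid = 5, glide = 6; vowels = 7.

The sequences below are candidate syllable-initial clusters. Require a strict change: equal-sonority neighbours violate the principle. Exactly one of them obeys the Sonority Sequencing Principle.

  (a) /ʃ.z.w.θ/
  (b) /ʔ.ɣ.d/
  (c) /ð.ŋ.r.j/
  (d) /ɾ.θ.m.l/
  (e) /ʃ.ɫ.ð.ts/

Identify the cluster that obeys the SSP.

c

(a) sonority 3-3-6-3: ill-formed.
(b) sonority 1-3-1: ill-formed.
(c) sonority 3-4-5-6: well-formed.
(d) sonority 5-3-4-5: ill-formed.
(e) sonority 3-5-3-2: ill-formed.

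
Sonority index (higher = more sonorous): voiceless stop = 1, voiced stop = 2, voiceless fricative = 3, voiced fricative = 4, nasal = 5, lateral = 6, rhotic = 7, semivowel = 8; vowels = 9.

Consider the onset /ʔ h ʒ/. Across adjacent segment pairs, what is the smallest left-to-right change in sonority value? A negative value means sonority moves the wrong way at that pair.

/ʔ/ is a voiceless stop (sonority 1).
/h/ is a voiceless fricative (sonority 3).
/ʒ/ is a voiced fricative (sonority 4).
/ʔ/→/h/: change +2.
/h/→/ʒ/: change +1.
Minimum = 1.

1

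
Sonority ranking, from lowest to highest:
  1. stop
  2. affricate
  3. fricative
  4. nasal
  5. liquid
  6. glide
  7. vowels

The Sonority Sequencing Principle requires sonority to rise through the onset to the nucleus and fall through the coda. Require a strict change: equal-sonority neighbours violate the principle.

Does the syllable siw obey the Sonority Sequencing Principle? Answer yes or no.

yes

Onset: /s/ is a fricative (sonority 3); then the nucleus /i/ (sonority 7).
Onset profile 3-7 — rises to the nucleus.
Coda: /w/ is a glide (sonority 6).
Coda profile 7-6 — falls from the nucleus.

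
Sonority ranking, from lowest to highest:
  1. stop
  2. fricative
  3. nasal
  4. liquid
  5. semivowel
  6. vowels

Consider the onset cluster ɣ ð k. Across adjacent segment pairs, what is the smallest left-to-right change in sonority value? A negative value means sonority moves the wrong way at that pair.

/ɣ/ is a fricative (sonority 2).
/ð/ is a fricative (sonority 2).
/k/ is a stop (sonority 1).
/ɣ/→/ð/: change +0.
/ð/→/k/: change -1.
Minimum = -1.

-1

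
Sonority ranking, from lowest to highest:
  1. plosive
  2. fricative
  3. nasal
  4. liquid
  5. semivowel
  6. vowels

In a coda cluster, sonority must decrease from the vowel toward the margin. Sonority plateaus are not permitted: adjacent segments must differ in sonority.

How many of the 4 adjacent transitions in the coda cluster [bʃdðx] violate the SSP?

3

/b/ is a plosive (sonority 1).
/ʃ/ is a fricative (sonority 2).
/d/ is a plosive (sonority 1).
/ð/ is a fricative (sonority 2).
/x/ is a fricative (sonority 2).
/b/→/ʃ/: 1→2 (does not fall) — violation.
/ʃ/→/d/: 2→1 (falls) — ok.
/d/→/ð/: 1→2 (does not fall) — violation.
/ð/→/x/: 2→2 (plateau) — violation.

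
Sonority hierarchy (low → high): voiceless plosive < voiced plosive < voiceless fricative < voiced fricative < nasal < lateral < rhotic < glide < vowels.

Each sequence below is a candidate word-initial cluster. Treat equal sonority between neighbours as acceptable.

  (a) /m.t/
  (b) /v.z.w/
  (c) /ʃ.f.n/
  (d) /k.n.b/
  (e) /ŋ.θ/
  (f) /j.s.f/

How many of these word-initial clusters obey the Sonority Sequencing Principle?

2

(a) /m.t/: profile 5-1 — violates.
(b) /v.z.w/: profile 4-4-8 — obeys.
(c) /ʃ.f.n/: profile 3-3-5 — obeys.
(d) /k.n.b/: profile 1-5-2 — violates.
(e) /ŋ.θ/: profile 5-3 — violates.
(f) /j.s.f/: profile 8-3-3 — violates.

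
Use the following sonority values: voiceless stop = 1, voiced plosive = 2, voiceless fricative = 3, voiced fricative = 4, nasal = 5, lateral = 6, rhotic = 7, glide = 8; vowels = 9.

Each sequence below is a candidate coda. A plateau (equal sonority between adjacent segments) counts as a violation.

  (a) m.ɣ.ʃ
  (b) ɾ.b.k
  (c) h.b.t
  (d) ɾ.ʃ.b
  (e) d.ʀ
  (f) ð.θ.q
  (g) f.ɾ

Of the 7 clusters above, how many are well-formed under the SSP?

(a) 5-4-3 → obeys
(b) 7-2-1 → obeys
(c) 3-2-1 → obeys
(d) 7-3-2 → obeys
(e) 2-7 → violates
(f) 4-3-1 → obeys
(g) 3-7 → violates

5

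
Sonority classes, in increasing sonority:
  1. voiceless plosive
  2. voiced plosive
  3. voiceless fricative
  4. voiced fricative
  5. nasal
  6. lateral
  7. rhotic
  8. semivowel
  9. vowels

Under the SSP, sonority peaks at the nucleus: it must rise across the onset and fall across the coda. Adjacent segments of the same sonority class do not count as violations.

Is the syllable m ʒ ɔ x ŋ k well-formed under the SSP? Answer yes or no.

no

Onset: /m/ is a nasal (sonority 5), /ʒ/ is a voiced fricative (sonority 4); then the nucleus /ɔ/ (sonority 9).
Onset profile 5-4-9 — does not rise throughout.
Coda: /x/ is a voiceless fricative (sonority 3), /ŋ/ is a nasal (sonority 5), /k/ is a voiceless plosive (sonority 1).
Coda profile 9-3-5-1 — does not fall throughout.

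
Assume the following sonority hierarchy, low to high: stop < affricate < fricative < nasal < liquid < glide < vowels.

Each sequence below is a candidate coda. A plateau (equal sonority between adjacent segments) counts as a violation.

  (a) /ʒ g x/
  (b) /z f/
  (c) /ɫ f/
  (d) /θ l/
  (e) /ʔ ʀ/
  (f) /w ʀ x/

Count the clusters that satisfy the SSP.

(a) sonority 3-1-3: ill-formed.
(b) sonority 3-3: ill-formed.
(c) sonority 5-3: well-formed.
(d) sonority 3-5: ill-formed.
(e) sonority 1-5: ill-formed.
(f) sonority 6-5-3: well-formed.

2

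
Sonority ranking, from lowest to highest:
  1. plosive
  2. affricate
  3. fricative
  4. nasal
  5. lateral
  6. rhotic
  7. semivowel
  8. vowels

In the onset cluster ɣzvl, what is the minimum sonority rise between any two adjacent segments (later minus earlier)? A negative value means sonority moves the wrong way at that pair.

/ɣ/ — fricative, sonority 3.
/z/ — fricative, sonority 3.
/v/ — fricative, sonority 3.
/l/ — lateral, sonority 5.
/ɣ/→/z/: change +0.
/z/→/v/: change +0.
/v/→/l/: change +2.
Minimum = 0.

0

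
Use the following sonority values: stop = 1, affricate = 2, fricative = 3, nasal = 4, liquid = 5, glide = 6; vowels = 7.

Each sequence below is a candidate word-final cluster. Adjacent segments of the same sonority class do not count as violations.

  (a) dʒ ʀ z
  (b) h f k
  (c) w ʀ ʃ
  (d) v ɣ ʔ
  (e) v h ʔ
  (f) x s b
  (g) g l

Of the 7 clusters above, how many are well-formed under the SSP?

(a) sonority 2-5-3: ill-formed.
(b) sonority 3-3-1: well-formed.
(c) sonority 6-5-3: well-formed.
(d) sonority 3-3-1: well-formed.
(e) sonority 3-3-1: well-formed.
(f) sonority 3-3-1: well-formed.
(g) sonority 1-5: ill-formed.

5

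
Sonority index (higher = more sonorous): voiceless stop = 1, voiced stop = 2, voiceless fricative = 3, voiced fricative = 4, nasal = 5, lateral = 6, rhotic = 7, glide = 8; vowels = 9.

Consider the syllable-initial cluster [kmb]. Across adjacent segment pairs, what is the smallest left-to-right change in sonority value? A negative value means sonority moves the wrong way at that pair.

/k/: voiceless stop = 1.
/m/: nasal = 5.
/b/: voiced stop = 2.
/k/→/m/: change +4.
/m/→/b/: change -3.
Minimum = -3.

-3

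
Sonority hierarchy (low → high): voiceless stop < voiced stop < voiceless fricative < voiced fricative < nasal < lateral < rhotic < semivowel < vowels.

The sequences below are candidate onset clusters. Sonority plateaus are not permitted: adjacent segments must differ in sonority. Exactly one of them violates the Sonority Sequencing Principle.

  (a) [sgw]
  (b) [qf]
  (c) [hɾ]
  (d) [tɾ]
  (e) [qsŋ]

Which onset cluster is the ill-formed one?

a

(a) sonority 3-2-8: ill-formed.
(b) sonority 1-3: well-formed.
(c) sonority 3-7: well-formed.
(d) sonority 1-7: well-formed.
(e) sonority 1-3-5: well-formed.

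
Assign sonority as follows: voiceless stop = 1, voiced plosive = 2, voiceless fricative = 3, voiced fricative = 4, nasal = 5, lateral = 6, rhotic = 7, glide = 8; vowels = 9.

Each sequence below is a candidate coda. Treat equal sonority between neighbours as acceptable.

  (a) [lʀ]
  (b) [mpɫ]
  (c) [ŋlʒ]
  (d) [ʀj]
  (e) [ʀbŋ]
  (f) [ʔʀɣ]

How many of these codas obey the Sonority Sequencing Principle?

0

(a) sonority 6-7: ill-formed.
(b) sonority 5-1-6: ill-formed.
(c) sonority 5-6-4: ill-formed.
(d) sonority 7-8: ill-formed.
(e) sonority 7-2-5: ill-formed.
(f) sonority 1-7-4: ill-formed.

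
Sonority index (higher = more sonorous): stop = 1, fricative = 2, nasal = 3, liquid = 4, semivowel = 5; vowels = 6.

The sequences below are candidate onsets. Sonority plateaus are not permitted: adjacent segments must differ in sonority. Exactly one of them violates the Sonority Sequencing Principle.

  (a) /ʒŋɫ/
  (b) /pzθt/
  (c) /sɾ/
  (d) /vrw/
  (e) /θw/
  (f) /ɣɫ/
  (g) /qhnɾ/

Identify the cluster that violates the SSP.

b

(a) /ʒŋɫ/: profile 2-3-4 — obeys.
(b) /pzθt/: profile 1-2-2-1 — violates.
(c) /sɾ/: profile 2-4 — obeys.
(d) /vrw/: profile 2-4-5 — obeys.
(e) /θw/: profile 2-5 — obeys.
(f) /ɣɫ/: profile 2-4 — obeys.
(g) /qhnɾ/: profile 1-2-3-4 — obeys.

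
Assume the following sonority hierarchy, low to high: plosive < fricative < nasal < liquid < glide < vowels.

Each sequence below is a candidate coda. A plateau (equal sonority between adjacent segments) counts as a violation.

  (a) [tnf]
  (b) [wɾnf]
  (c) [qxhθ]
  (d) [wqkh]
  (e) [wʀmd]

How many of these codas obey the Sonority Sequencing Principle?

2

(a) [tnf]: profile 1-3-2 — violates.
(b) [wɾnf]: profile 5-4-3-2 — obeys.
(c) [qxhθ]: profile 1-2-2-2 — violates.
(d) [wqkh]: profile 5-1-1-2 — violates.
(e) [wʀmd]: profile 5-4-3-1 — obeys.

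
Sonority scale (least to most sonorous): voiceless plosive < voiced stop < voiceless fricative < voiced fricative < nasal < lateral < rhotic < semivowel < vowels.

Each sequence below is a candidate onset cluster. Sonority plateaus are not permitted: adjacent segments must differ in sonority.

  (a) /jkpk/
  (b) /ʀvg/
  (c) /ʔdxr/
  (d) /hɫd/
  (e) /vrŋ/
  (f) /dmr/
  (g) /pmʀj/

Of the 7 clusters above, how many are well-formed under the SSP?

3

(a) /jkpk/: profile 8-1-1-1 — violates.
(b) /ʀvg/: profile 7-4-2 — violates.
(c) /ʔdxr/: profile 1-2-3-7 — obeys.
(d) /hɫd/: profile 3-6-2 — violates.
(e) /vrŋ/: profile 4-7-5 — violates.
(f) /dmr/: profile 2-5-7 — obeys.
(g) /pmʀj/: profile 1-5-7-8 — obeys.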